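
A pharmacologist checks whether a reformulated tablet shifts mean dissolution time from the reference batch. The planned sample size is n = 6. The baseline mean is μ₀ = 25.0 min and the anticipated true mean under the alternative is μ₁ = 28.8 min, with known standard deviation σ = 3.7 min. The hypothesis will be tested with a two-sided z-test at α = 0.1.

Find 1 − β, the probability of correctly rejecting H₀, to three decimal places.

Standardized effect: d = |μ₁ − μ₀| / σ = |28.8 − 25.0| / 3.7 = 1.0270
Noncentrality parameter: δ = d·√n = 1.0270 × √6 = 2.5157
Two-sided α = 0.1 → critical value z_{0.05} = 1.645.
Power = Φ(δ − 1.645) + Φ(−δ − 1.645) = Φ(0.871) + Φ(-4.161) = 0.8081 + 0.0000 = 0.8081.

Power ≈ 0.808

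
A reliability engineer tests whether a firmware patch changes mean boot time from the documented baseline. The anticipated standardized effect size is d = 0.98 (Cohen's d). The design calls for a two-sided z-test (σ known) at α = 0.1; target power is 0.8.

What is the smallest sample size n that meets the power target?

For power 0.8 need Φ(δ − z_{0.05}) = 0.8, so δ = z_{0.05} + z_{0.20} = 1.645 + 0.842 = 2.486.
(Ignoring the negligible lower-tail rejection probability gives the usual closed-form inversion.)
δ = d·√n ⇒ n = (δ/d)² = (2.486 / 0.98)² = 6.44.
Rounding up, n = 7.

n = 7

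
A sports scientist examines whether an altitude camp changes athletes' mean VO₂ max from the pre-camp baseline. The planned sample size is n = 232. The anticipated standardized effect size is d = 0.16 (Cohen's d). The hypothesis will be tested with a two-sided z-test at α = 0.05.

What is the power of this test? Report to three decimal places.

Noncentrality parameter: δ = d·√n = 0.16 × √232 = 2.4370
Critical value for a two-sided test at α = 0.05: z_{α/2} = 1.960.
Power = Φ(δ − 1.960) + Φ(−δ − 1.960) = Φ(0.477) + Φ(-4.397) = 0.6833 + 0.0000 = 0.6834.

Power ≈ 0.683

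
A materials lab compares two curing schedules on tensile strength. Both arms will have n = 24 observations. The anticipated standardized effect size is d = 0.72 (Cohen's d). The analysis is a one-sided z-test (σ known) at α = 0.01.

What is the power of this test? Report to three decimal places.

Noncentrality parameter: δ = d·√(n/2) = 0.72 × √(24/2) = 2.4942
One-sided α = 0.01 → critical value z_{0.01} = 2.326.
Power = P(Z > 2.326 − δ) = Φ(0.168) = 0.5666.

Power ≈ 0.567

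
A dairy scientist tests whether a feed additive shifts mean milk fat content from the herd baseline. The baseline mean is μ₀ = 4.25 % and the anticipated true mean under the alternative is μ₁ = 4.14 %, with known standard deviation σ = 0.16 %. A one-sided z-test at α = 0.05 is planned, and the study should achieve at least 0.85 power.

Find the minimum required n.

n = 16

Standardized effect: d = |μ₁ − μ₀| / σ = |4.14 − 4.25| / 0.16 = 0.6875
For power 0.85 need Φ(δ − z_{0.05}) = 0.85, so δ = z_{0.05} + z_{0.15} = 1.645 + 1.036 = 2.681.
δ = d·√n ⇒ n = (δ/d)² = (2.681 / 0.6875)² = 15.21.
Rounding up, n = 16.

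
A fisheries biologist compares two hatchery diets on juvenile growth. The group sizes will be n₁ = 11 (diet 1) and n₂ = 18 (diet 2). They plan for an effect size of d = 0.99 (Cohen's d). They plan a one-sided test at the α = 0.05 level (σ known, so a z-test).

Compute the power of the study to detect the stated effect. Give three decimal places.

Noncentrality parameter: δ = d / √(1/n₁ + 1/n₂) = 0.99 / √(1/11 + 1/18) = 2.5868
One-sided α = 0.05 → critical value z_{0.05} = 1.645.
Power = Φ(δ − 1.645) = Φ(0.942) = 0.8269.

Power ≈ 0.827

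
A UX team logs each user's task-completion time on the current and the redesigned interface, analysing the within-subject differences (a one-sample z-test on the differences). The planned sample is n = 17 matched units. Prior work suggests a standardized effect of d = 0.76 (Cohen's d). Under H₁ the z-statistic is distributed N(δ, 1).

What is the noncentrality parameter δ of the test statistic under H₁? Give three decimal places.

δ ≈ 3.134

δ = d·√n = 0.76 × √17 = 3.1336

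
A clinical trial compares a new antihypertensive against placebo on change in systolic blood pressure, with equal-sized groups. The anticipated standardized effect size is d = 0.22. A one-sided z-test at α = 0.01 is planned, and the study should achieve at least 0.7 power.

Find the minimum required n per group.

Set Φ(δ − 2.326) = 0.7; then δ − 2.326 = Φ⁻¹(0.7) = 0.524, giving δ = 2.851.
δ = d·√(n/2) ⇒ n = 2(δ/d)² = 2 × (2.851 / 0.22)² = 335.82.
Round up to the next whole unit.

n = 336 per group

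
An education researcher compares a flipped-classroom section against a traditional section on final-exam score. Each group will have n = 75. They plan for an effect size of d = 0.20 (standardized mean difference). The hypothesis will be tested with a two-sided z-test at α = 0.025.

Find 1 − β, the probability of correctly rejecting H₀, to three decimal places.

Power ≈ 0.155

Noncentrality parameter: δ = d·√(n/2) = 0.20 × √(75/2) = 1.2247
Two-sided α = 0.025 → critical value z_{0.0125} = 2.241.
Power = Φ(δ − 2.241) + Φ(−δ − 2.241) = Φ(-1.017) + Φ(-3.466) = 0.1547 + 0.0003 = 0.1549.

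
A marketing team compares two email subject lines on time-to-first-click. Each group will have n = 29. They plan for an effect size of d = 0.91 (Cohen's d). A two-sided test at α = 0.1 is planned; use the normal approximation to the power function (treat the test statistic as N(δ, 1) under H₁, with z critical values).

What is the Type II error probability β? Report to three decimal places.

Noncentrality parameter: δ = d·√(n/2) = 0.91 × √(29/2) = 3.4652
Two-sided α = 0.1 → critical value z_{0.05} = 1.645.
Power = Φ(δ − 1.645) + Φ(−δ − 1.645) = Φ(1.820) + Φ(-5.110) = 0.9656 + 0.0000 = 0.9656.
Type II error: β = 1 − power = 1 − 0.9656 = 0.0344.

β ≈ 0.034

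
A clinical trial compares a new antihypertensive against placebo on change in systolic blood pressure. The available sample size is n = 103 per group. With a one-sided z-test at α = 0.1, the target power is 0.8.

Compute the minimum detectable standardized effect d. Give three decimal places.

d ≈ 0.296

Need Φ(δ − 1.282) = 0.8, so δ = 1.282 + 0.842 = 2.123.
δ = d·√(n/2) ⇒ d = δ/√(n/2) = 2.123/√(103/2) = 0.2959.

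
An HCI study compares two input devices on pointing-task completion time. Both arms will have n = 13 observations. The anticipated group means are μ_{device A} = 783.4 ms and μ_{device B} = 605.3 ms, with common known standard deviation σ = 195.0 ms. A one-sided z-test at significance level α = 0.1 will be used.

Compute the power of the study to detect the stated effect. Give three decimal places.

Power ≈ 0.852

Standardized effect: d = |μ_{device A} − μ_{device B}| / σ = |783.4 − 605.3| / 195.0 = 0.9133
Noncentrality parameter: δ = d·√(n/2) = 0.9133 × √(13/2) = 2.3286
One-sided α = 0.1 → critical value z_{0.1} = 1.282.
Power = Φ(δ − 1.282) = Φ(1.047) = 0.8525.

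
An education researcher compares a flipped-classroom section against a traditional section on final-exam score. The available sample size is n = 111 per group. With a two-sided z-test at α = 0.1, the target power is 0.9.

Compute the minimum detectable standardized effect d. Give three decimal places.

d ≈ 0.393

Required noncentrality: δ = z_{0.05} + z_{0.10} = 1.645 + 1.282 = 2.926.
(Lower-tail contribution to power is negligible for δ > 0.)
δ = d·√(n/2) ⇒ d = δ/√(n/2) = 2.926/√(111/2) = 0.3928.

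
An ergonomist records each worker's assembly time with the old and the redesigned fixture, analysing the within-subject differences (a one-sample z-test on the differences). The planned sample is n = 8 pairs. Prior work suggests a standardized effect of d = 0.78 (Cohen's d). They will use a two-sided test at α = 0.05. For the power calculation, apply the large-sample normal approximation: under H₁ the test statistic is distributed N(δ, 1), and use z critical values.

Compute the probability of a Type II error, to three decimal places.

Noncentrality parameter: δ = d·√n = 0.78 × √8 = 2.2062
Two-sided α = 0.05 → critical value z_{0.025} = 1.960.
Power = Φ(δ − 1.960) + Φ(−δ − 1.960) = Φ(0.246) + Φ(-4.166) = 0.5972 + 0.0000 = 0.5973.
Type II error: β = 1 − power = 1 − 0.5973 = 0.4027.

β ≈ 0.403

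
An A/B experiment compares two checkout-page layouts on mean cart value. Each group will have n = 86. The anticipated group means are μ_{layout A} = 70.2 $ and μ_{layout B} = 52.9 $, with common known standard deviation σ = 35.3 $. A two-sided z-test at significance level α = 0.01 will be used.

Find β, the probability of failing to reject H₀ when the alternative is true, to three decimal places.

β ≈ 0.262

Standardized effect: d = |μ_{layout A} − μ_{layout B}| / σ = |70.2 − 52.9| / 35.3 = 0.4901
Noncentrality parameter: δ = d·√(n/2) = 0.4901 × √(86/2) = 3.2137
Two-sided α = 0.01 → critical value z_{0.005} = 2.576.
Power = Φ(δ − 2.576) + Φ(−δ − 2.576) = Φ(0.638) + Φ(-5.790) = 0.7382 + 0.0000 = 0.7382.
Type II error: β = 1 − power = 1 − 0.7382 = 0.2618.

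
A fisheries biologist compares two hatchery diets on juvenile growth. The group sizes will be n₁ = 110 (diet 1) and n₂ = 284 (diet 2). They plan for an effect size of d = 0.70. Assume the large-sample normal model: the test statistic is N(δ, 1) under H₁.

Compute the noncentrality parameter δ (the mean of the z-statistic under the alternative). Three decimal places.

δ = d / √(1/n₁ + 1/n₂) = 0.70 / √(1/110 + 1/284) = 6.2331

δ ≈ 6.233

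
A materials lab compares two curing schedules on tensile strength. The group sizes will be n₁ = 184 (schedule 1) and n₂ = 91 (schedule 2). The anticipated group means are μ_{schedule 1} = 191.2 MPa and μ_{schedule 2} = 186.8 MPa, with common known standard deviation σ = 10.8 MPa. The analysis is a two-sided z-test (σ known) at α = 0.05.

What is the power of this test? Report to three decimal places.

Power ≈ 0.889

Standardized effect: d = |μ_{schedule 1} − μ_{schedule 2}| / σ = |191.2 − 186.8| / 10.8 = 0.4074
Noncentrality parameter: δ = d / √(1/n₁ + 1/n₂) = 0.4074 / √(1/184 + 1/91) = 3.1790
Critical value for a two-sided test at α = 0.05: z_{α/2} = 1.960.
Power = Φ(δ − 1.960) + Φ(−δ − 1.960) = Φ(1.219) + Φ(-5.139) = 0.8886 + 0.0000 = 0.8886.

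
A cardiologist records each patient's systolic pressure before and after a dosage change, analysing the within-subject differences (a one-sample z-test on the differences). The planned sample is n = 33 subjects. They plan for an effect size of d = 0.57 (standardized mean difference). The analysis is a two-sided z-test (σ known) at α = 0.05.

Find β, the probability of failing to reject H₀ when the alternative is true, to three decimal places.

Noncentrality parameter: δ = d·√n = 0.57 × √33 = 3.2744
Two-sided α = 0.05 → critical value z_{0.025} = 1.960.
Power = Φ(δ − 1.960) + Φ(−δ − 1.960) = Φ(1.314) + Φ(-5.234) = 0.9057 + 0.0000 = 0.9057.
Type II error: β = 1 − power = 1 − 0.9057 = 0.0943.

β ≈ 0.094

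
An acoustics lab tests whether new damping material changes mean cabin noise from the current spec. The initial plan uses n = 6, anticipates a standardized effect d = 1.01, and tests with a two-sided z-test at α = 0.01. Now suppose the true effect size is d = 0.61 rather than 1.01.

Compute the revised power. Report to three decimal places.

Power ≈ 0.140

With d = 0.61: δ = d·√n = 0.61 × √6 = 1.4942. Critical value z_{0.005} = 2.576.
Revised power = Φ(δ − 2.576) + Φ(−δ − 2.576) = Φ(-1.082) + Φ(-4.070) = 0.1397 + 0.0000 = 0.1397.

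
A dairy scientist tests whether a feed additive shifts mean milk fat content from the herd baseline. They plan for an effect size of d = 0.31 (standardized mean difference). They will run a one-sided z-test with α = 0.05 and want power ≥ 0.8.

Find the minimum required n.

For power 0.8 need Φ(δ − z_{0.05}) = 0.8, so δ = z_{0.05} + z_{0.20} = 1.645 + 0.842 = 2.486.
δ = d·√n ⇒ n = (δ/d)² = (2.486 / 0.31)² = 64.33.
Rounding up, n = 65.

n = 65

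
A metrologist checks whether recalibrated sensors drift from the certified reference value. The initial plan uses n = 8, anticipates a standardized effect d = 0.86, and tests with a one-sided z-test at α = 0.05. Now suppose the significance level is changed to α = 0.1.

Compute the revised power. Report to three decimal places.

δ = d·√n = 0.86 × √8 = 2.4324 (unchanged). New critical value: z_{0.1} = 1.282.
Revised power = P(Z > 1.282 − δ) = Φ(1.151) = 0.8751.

Power ≈ 0.875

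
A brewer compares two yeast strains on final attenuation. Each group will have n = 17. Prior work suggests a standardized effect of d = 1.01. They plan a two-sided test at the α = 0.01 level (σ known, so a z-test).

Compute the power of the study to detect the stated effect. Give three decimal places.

Power ≈ 0.644

Noncentrality parameter: δ = d·√(n/2) = 1.01 × √(17/2) = 2.9446
Two-sided α = 0.01 → critical value z_{0.005} = 2.576.
Power = Φ(δ − 2.576) + Φ(−δ − 2.576) = Φ(0.369) + Φ(-5.520) = 0.6439 + 0.0000 = 0.6439.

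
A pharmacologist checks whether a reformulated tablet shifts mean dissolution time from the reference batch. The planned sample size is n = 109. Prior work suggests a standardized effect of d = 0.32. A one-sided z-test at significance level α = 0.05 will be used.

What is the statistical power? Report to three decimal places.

Power ≈ 0.955

Noncentrality parameter: δ = d·√n = 0.32 × √109 = 3.3409
Critical value for a one-sided test at α = 0.05: z_α = 1.645.
Power = P(Z > 1.645 − δ) = Φ(1.696) = 0.9551.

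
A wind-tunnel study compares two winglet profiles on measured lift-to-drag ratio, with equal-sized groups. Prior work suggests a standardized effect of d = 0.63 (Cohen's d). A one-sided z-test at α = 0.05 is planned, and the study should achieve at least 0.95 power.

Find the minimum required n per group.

n = 55 per group

For power 0.95 need Φ(δ − z_{0.05}) = 0.95, so δ = z_{0.05} + z_{0.05} = 1.645 + 1.645 = 3.290.
δ = d·√(n/2) ⇒ n = 2(δ/d)² = 2 × (3.290 / 0.63)² = 54.53.
Rounding up, n = 55 per group.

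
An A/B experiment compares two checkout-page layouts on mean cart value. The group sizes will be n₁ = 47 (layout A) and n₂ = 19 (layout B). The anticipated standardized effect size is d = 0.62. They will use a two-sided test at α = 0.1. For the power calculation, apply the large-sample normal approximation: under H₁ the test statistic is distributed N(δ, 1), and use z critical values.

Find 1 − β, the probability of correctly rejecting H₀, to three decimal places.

Power ≈ 0.738

Noncentrality parameter: δ = d / √(1/n₁ + 1/n₂) = 0.62 / √(1/47 + 1/19) = 2.2806
Critical value for a two-sided test at α = 0.1: z_{α/2} = 1.645.
Power = Φ(δ − 1.645) + Φ(−δ − 1.645) = Φ(0.636) + Φ(-3.925) = 0.7375 + 0.0000 = 0.7376.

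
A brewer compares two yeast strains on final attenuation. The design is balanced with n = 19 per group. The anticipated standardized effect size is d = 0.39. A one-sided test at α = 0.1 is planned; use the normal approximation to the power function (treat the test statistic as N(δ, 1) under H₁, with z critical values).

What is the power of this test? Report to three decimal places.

Power ≈ 0.468

Noncentrality parameter: δ = d·√(n/2) = 0.39 × √(19/2) = 1.2021
Critical value for a one-sided test at α = 0.1: z_α = 1.282.
Power = Φ(δ − 1.282) = Φ(-0.079) = 0.4683.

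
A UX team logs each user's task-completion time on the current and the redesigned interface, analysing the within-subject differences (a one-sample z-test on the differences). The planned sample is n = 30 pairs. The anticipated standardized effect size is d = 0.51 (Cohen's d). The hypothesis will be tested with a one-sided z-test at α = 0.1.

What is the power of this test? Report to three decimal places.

Power ≈ 0.935

Noncentrality parameter: δ = d·√n = 0.51 × √30 = 2.7934
One-sided α = 0.1 → critical value z_{0.1} = 1.282.
Power = Φ(δ − 1.282) = Φ(1.512) = 0.9347.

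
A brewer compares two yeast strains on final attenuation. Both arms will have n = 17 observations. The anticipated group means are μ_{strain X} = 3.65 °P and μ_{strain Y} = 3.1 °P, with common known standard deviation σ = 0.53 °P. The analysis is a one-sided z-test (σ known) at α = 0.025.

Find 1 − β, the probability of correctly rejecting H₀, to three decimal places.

Standardized effect: d = |μ_{strain X} − μ_{strain Y}| / σ = |3.65 − 3.1| / 0.53 = 1.0377
Noncentrality parameter: δ = d·√(n/2) = 1.0377 × √(17/2) = 3.0255
One-sided α = 0.025 → critical value z_{0.025} = 1.960.
Power = P(Z > 1.960 − δ) = Φ(1.066) = 0.8567.

Power ≈ 0.857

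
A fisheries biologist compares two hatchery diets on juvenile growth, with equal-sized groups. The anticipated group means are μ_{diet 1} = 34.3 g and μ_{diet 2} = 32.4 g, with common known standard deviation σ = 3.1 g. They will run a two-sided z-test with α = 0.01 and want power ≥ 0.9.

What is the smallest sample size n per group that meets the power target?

n = 80 per group

Standardized effect: d = |μ_{diet 1} − μ_{diet 2}| / σ = |34.3 − 32.4| / 3.1 = 0.6129
For power 0.9 need Φ(δ − z_{0.005}) = 0.9, so δ = z_{0.005} + z_{0.10} = 2.576 + 1.282 = 3.857.
(For δ > 0 the lower-tail rejection region contributes negligibly to power, so the one-term inversion is standard.)
δ = d·√(n/2) ⇒ n = 2(δ/d)² = 2 × (3.857 / 0.6129)² = 79.22.
Rounding up, n = 80 per group.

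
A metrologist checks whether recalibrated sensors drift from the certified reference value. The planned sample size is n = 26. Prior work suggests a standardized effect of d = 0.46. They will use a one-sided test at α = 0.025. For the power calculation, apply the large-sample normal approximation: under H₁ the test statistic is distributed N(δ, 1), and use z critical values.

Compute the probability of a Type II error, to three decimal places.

Noncentrality parameter: λ = d·√n = 0.46 × √26 = 2.3455
Critical value for a one-sided test at α = 0.025: z_α = 1.960.
Power = Φ(λ − 1.960) = Φ(0.386) = 0.6501.
Type II error: β = 1 − power = 1 − 0.6501 = 0.3499.

β ≈ 0.350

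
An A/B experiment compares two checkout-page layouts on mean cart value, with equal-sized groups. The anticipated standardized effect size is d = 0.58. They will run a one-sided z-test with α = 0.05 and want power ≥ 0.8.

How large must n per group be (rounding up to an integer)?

n = 37 per group

Set Φ(δ − 1.645) = 0.8; then δ − 1.645 = Φ⁻¹(0.8) = 0.842, giving δ = 2.486.
δ = d·√(n/2) ⇒ n = 2(δ/d)² = 2 × (2.486 / 0.58)² = 36.76.
Rounding up, n = 37 per group.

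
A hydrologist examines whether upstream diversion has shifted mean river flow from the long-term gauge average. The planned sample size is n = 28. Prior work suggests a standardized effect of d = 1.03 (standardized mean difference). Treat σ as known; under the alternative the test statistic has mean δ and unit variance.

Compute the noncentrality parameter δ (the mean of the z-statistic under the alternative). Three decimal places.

The noncentrality parameter scales effect size by the design's sample-size factor: δ = d·√n = 1.03 × √28 = 5.4502

δ ≈ 5.450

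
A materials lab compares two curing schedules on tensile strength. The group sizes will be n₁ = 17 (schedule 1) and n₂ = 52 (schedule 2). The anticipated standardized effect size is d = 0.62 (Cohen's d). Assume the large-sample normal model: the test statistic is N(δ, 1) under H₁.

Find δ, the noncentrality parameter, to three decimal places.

δ ≈ 2.219

The noncentrality parameter scales effect size by the design's sample-size factor: δ = d / √(1/n₁ + 1/n₂) = 0.62 / √(1/17 + 1/52) = 2.2192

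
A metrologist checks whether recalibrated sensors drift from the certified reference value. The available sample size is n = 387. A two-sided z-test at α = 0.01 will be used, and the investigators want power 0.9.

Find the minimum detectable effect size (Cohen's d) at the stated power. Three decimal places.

Required noncentrality: δ = z_{0.005} + z_{0.10} = 2.576 + 1.282 = 3.857.
(The second rejection-region term Φ(−δ − z_{α/2}) is negligible and dropped.)
δ = d·√n ⇒ d = δ/√n = 3.857/√387 = 0.1961.

d ≈ 0.196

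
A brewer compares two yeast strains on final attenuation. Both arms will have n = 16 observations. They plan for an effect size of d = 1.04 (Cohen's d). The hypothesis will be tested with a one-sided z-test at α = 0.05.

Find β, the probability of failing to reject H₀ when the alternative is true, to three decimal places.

Noncentrality parameter: δ = d·√(n/2) = 1.04 × √(16/2) = 2.9416
One-sided α = 0.05 → critical value z_{0.05} = 1.645.
Power = P(Z > 1.645 − δ) = Φ(1.297) = 0.9026.
Type II error: β = 1 − power = 1 − 0.9026 = 0.0974.

β ≈ 0.097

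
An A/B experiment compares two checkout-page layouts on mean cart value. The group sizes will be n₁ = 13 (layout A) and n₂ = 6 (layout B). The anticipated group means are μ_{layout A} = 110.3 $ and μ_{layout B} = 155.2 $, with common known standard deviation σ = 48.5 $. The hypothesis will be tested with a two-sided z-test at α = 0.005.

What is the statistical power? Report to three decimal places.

Standardized effect: d = |μ_{layout A} − μ_{layout B}| / σ = |110.3 − 155.2| / 48.5 = 0.9258
Noncentrality parameter: δ = d / √(1/n₁ + 1/n₂) = 0.9258 / √(1/13 + 1/6) = 1.8758
Critical value for a two-sided test at α = 0.005: z_{α/2} = 2.807.
Power = Φ(δ − 2.807) + Φ(−δ − 2.807) = Φ(-0.931) + Φ(-4.683) = 0.1759 + 0.0000 = 0.1759.

Power ≈ 0.176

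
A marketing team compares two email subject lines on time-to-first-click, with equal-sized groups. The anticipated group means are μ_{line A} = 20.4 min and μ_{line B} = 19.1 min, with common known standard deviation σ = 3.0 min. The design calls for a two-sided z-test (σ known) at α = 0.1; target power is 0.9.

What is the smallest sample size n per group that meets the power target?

Standardized effect: d = |μ_{line A} − μ_{line B}| / σ = |20.4 − 19.1| / 3.0 = 0.4333
For power 0.9 need Φ(δ − z_{0.05}) = 0.9, so δ = z_{0.05} + z_{0.10} = 1.645 + 1.282 = 2.926.
(The Φ(−δ − z_{α/2}) term is vanishingly small for δ > 0 and is dropped in the standard sample-size formula.)
δ = d·√(n/2) ⇒ n = 2(δ/d)² = 2 × (2.926 / 0.4333)² = 91.21.
Rounding up, n = 92 per group.

n = 92 per group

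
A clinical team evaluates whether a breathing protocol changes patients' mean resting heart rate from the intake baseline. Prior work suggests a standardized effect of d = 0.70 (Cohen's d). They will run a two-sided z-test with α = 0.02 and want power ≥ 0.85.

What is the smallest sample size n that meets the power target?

n = 24

Set Φ(δ − 2.326) = 0.85; then δ − 2.326 = Φ⁻¹(0.85) = 1.036, giving δ = 3.363.
(The Φ(−δ − z_{α/2}) term is vanishingly small for δ > 0 and is dropped in the standard sample-size formula.)
δ = d·√n ⇒ n = (δ/d)² = (3.363 / 0.70)² = 23.08.
Round up to the next whole unit.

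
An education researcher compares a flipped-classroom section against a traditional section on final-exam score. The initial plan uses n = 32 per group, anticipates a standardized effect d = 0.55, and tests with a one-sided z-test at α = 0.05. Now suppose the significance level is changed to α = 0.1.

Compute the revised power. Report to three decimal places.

Power ≈ 0.821

δ = d·√(n/2) = 0.55 × √(32/2) = 2.2000 (unchanged). New critical value: z_{0.1} = 1.282.
Revised power = Φ(δ − 1.282) = Φ(0.918) = 0.8208.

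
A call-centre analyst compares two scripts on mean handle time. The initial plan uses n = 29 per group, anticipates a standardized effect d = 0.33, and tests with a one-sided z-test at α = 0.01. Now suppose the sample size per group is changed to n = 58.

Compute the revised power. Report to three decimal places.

With n = 58 per group: δ = d·√(n/2) = 0.33 × √(58/2) = 1.7771. Critical value z_{0.01} = 2.326.
Revised power = Φ(δ − 2.326) = Φ(-0.549) = 0.2914.

Power ≈ 0.291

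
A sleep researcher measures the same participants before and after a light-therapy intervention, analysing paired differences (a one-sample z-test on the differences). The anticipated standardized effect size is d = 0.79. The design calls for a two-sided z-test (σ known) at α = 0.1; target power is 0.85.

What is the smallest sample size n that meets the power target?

For power 0.85 need Φ(δ − z_{0.05}) = 0.85, so δ = z_{0.05} + z_{0.15} = 1.645 + 1.036 = 2.681.
(The Φ(−δ − z_{α/2}) term is vanishingly small for δ > 0 and is dropped in the standard sample-size formula.)
δ = d·√n ⇒ n = (δ/d)² = (2.681 / 0.79)² = 11.52.
Round up to the next whole unit.

n = 12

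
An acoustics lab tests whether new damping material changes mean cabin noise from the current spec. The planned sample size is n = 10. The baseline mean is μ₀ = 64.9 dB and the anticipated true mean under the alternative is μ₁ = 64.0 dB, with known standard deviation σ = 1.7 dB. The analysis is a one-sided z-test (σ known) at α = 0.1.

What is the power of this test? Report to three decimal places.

Standardized effect: d = |μ₁ − μ₀| / σ = |64.0 − 64.9| / 1.7 = 0.5294
Noncentrality parameter: δ = d·√n = 0.5294 × √10 = 1.6741
Critical value for a one-sided test at α = 0.1: z_α = 1.282.
Power = Φ(δ − 1.282) = Φ(0.393) = 0.6527.

Power ≈ 0.653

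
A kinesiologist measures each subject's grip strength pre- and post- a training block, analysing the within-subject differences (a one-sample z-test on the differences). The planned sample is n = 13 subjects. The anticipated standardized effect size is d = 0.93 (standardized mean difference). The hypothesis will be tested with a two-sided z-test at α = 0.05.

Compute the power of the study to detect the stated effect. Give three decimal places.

Noncentrality parameter: δ = d·√n = 0.93 × √13 = 3.3532
Critical value for a two-sided test at α = 0.05: z_{α/2} = 1.960.
Power = Φ(δ − 1.960) + Φ(−δ − 1.960) = Φ(1.393) + Φ(-5.313) = 0.9182 + 0.0000 = 0.9182.

Power ≈ 0.918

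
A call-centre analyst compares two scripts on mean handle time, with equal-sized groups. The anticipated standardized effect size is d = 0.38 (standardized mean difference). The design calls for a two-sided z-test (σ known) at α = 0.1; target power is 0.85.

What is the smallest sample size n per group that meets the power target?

Set Φ(δ − 1.645) = 0.85; then δ − 1.645 = Φ⁻¹(0.85) = 1.036, giving δ = 2.681.
(For δ > 0 the lower-tail rejection region contributes negligibly to power, so the one-term inversion is standard.)
δ = d·√(n/2) ⇒ n = 2(δ/d)² = 2 × (2.681 / 0.38)² = 99.57.
Rounding up, n = 100 per group.

n = 100 per group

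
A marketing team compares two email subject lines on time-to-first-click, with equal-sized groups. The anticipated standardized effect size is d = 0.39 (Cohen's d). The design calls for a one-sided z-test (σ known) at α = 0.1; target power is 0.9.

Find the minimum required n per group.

Set Φ(δ − 1.282) = 0.9; then δ − 1.282 = Φ⁻¹(0.9) = 1.282, giving δ = 2.563.
δ = d·√(n/2) ⇒ n = 2(δ/d)² = 2 × (2.563 / 0.39)² = 86.38.
Round up to the next whole unit.

n = 87 per group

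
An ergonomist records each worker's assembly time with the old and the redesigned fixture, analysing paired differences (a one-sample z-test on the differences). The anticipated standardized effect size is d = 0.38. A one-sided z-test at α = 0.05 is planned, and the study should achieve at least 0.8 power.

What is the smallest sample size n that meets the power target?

For power 0.8 need Φ(δ − z_{0.05}) = 0.8, so δ = z_{0.05} + z_{0.20} = 1.645 + 0.842 = 2.486.
δ = d·√n ⇒ n = (δ/d)² = (2.486 / 0.38)² = 42.82.
Rounding up, n = 43.

n = 43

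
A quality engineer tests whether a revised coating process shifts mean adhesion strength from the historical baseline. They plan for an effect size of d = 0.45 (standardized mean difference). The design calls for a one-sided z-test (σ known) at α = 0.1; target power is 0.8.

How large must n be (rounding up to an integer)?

For power 0.8 need Φ(δ − z_{0.1}) = 0.8, so δ = z_{0.1} + z_{0.20} = 1.282 + 0.842 = 2.123.
δ = d·√n ⇒ n = (δ/d)² = (2.123 / 0.45)² = 22.26.
Rounding up, n = 23.

n = 23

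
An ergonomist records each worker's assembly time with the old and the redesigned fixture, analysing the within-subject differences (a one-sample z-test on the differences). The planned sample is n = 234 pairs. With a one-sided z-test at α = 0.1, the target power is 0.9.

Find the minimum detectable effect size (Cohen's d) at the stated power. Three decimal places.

Need Φ(δ − 1.282) = 0.9, so δ = 1.282 + 1.282 = 2.563.
δ = d·√n ⇒ d = δ/√n = 2.563/√234 = 0.1676.

d ≈ 0.168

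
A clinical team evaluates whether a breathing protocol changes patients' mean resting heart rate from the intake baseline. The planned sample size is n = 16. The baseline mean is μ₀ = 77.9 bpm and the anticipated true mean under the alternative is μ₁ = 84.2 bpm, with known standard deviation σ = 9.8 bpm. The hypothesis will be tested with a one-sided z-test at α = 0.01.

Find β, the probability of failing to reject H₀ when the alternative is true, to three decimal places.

β ≈ 0.403

Standardized effect: d = |μ₁ − μ₀| / σ = |84.2 − 77.9| / 9.8 = 0.6429
Noncentrality parameter: δ = d·√n = 0.6429 × √16 = 2.5714
Critical value for a one-sided test at α = 0.01: z_α = 2.326.
Power = P(Z > 2.326 − δ) = Φ(0.245) = 0.5968.
Type II error: β = 1 − power = 1 − 0.5968 = 0.4032.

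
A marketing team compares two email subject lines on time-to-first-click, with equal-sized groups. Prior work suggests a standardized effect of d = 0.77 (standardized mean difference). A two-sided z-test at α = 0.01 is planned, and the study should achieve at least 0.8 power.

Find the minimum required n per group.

n = 40 per group

For power 0.8 need Φ(δ − z_{0.005}) = 0.8, so δ = z_{0.005} + z_{0.20} = 2.576 + 0.842 = 3.417.
(Ignoring the negligible lower-tail rejection probability gives the usual closed-form inversion.)
δ = d·√(n/2) ⇒ n = 2(δ/d)² = 2 × (3.417 / 0.77)² = 39.40.
Rounding up, n = 40 per group.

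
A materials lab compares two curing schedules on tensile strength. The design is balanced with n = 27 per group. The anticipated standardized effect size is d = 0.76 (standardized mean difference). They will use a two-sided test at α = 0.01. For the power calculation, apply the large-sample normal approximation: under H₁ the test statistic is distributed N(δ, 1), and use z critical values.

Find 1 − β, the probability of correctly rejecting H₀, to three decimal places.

Power ≈ 0.586

Noncentrality parameter: δ = d·√(n/2) = 0.76 × √(27/2) = 2.7924
Two-sided α = 0.01 → critical value z_{0.005} = 2.576.
Power = Φ(δ − 2.576) + Φ(−δ − 2.576) = Φ(0.217) + Φ(-5.368) = 0.5857 + 0.0000 = 0.5857.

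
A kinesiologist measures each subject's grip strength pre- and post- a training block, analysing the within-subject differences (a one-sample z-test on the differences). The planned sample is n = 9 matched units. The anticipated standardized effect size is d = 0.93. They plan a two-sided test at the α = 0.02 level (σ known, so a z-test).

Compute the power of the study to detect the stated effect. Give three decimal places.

Power ≈ 0.679

Noncentrality parameter: δ = d·√n = 0.93 × √9 = 2.7900
Critical value for a two-sided test at α = 0.02: z_{α/2} = 2.326.
Power = Φ(δ − 2.326) + Φ(−δ − 2.326) = Φ(0.464) + Φ(-5.116) = 0.6786 + 0.0000 = 0.6786.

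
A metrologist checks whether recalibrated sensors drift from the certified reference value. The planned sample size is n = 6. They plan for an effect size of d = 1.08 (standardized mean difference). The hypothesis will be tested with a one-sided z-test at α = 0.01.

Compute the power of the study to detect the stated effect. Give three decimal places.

Power ≈ 0.625

Noncentrality parameter: δ = d·√n = 1.08 × √6 = 2.6454
One-sided α = 0.01 → critical value z_{0.01} = 2.326.
Power = Φ(δ − 2.326) = Φ(0.319) = 0.6252.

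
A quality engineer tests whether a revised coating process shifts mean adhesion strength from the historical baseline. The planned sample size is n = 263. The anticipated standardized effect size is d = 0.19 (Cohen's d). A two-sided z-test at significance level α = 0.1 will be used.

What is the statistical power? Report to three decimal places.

Power ≈ 0.925

Noncentrality parameter: δ = d·√n = 0.19 × √263 = 3.0813
Two-sided α = 0.1 → critical value z_{0.05} = 1.645.
Power = Φ(δ − 1.645) + Φ(−δ − 1.645) = Φ(1.436) + Φ(-4.726) = 0.9246 + 0.0000 = 0.9246.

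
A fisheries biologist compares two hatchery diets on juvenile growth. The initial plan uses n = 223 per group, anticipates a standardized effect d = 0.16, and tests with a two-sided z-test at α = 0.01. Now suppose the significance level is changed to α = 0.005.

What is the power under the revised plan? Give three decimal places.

δ = d·√(n/2) = 0.16 × √(223/2) = 1.6895 (unchanged). New critical value: z_{0.0025} = 2.807.
Revised power = Φ(δ − 2.807) + Φ(−δ − 2.807) = Φ(-1.118) + Φ(-4.497) = 0.1319 + 0.0000 = 0.1319.

Power ≈ 0.132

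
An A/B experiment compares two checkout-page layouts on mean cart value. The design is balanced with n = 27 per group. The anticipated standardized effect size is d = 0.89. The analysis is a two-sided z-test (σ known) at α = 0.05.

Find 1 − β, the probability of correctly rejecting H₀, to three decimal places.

Power ≈ 0.905

Noncentrality parameter: δ = d·√(n/2) = 0.89 × √(27/2) = 3.2701
Critical value for a two-sided test at α = 0.05: z_{α/2} = 1.960.
Power = Φ(δ − 1.960) + Φ(−δ − 1.960) = Φ(1.310) + Φ(-5.230) = 0.9049 + 0.0000 = 0.9049.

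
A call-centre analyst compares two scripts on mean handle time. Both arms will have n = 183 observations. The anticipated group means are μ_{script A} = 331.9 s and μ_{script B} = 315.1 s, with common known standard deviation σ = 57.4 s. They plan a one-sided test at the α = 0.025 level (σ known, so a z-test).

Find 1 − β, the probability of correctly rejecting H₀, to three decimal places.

Power ≈ 0.799

Standardized effect: d = |μ_{script A} − μ_{script B}| / σ = |331.9 − 315.1| / 57.4 = 0.2927
Noncentrality parameter: δ = d·√(n/2) = 0.2927 × √(183/2) = 2.7997
One-sided α = 0.025 → critical value z_{0.025} = 1.960.
Power = P(Z > 1.960 − δ) = Φ(0.840) = 0.7995.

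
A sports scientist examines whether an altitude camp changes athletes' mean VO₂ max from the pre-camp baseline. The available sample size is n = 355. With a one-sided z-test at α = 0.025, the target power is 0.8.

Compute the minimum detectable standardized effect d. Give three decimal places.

Required noncentrality: δ = z_{0.025} + z_{0.20} = 1.960 + 0.842 = 2.802.
δ = d·√n ⇒ d = δ/√n = 2.802/√355 = 0.1487.

d ≈ 0.149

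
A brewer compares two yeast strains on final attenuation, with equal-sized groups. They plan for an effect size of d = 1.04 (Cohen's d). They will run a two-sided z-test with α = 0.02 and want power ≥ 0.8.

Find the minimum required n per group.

Set Φ(δ − 2.326) = 0.8; then δ − 2.326 = Φ⁻¹(0.8) = 0.842, giving δ = 3.168.
(Ignoring the negligible lower-tail rejection probability gives the usual closed-form inversion.)
δ = d·√(n/2) ⇒ n = 2(δ/d)² = 2 × (3.168 / 1.04)² = 18.56.
Round up to the next whole unit.

n = 19 per group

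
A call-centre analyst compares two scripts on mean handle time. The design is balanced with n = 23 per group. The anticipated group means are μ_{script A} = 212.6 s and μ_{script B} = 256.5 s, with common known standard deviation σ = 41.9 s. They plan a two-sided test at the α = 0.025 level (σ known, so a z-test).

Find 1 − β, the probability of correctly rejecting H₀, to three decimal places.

Power ≈ 0.905

Standardized effect: d = |μ_{script A} − μ_{script B}| / σ = |212.6 − 256.5| / 41.9 = 1.0477
Noncentrality parameter: δ = d·√(n/2) = 1.0477 × √(23/2) = 3.5530
Critical value for a two-sided test at α = 0.025: z_{α/2} = 2.241.
Power = Φ(δ − 2.241) + Φ(−δ − 2.241) = Φ(1.312) + Φ(-5.794) = 0.9052 + 0.0000 = 0.9052.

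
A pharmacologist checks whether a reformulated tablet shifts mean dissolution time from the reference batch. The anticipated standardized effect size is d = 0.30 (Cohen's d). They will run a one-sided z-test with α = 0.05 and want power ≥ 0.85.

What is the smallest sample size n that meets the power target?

For power 0.85 need Φ(δ − z_{0.05}) = 0.85, so δ = z_{0.05} + z_{0.15} = 1.645 + 1.036 = 2.681.
δ = d·√n ⇒ n = (δ/d)² = (2.681 / 0.30)² = 79.88.
Rounding up, n = 80.

n = 80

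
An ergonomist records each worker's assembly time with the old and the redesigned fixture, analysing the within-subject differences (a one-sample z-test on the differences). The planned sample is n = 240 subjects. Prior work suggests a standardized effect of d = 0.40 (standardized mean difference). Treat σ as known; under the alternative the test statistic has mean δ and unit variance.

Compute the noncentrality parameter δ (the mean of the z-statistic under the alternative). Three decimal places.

δ ≈ 6.197

The noncentrality parameter scales effect size by the design's sample-size factor: δ = d·√n = 0.40 × √240 = 6.1968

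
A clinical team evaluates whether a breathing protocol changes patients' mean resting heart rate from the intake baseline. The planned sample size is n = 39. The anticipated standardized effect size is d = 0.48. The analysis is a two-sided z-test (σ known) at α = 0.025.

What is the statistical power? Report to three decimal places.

Power ≈ 0.775

Noncentrality parameter: δ = d·√n = 0.48 × √39 = 2.9976
Critical value for a two-sided test at α = 0.025: z_{α/2} = 2.241.
Power = Φ(δ − 2.241) + Φ(−δ − 2.241) = Φ(0.756) + Φ(-5.239) = 0.7752 + 0.0000 = 0.7752.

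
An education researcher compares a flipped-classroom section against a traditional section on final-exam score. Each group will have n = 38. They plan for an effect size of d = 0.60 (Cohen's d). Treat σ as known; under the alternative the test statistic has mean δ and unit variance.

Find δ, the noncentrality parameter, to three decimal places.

δ ≈ 2.615

δ = d·√(n/2) = 0.60 × √(38/2) = 2.6153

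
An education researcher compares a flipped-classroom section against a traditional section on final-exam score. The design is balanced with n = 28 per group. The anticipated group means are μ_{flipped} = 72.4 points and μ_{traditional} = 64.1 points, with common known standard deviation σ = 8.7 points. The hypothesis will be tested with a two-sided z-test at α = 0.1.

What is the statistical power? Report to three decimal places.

Standardized effect: d = |μ_{flipped} − μ_{traditional}| / σ = |72.4 − 64.1| / 8.7 = 0.9540
Noncentrality parameter: λ = d·√(n/2) = 0.9540 × √(28/2) = 3.5696
Critical value for a two-sided test at α = 0.1: z_{α/2} = 1.645.
Power = Φ(λ − 1.645) + Φ(−λ − 1.645) = Φ(1.925) + Φ(-5.214) = 0.9729 + 0.0000 = 0.9729.

Power ≈ 0.973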